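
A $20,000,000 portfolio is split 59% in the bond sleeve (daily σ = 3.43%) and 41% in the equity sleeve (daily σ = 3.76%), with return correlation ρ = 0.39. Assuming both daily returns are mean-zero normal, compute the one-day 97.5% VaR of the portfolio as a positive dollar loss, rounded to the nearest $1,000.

σ_p² = 0.59²·3.43² + 0.41²·3.76² + 2·0.39·0.59·0.41·3.43·3.76 = 8.9053 (%²).
σ_p = √8.9053 = 2.984%.
At 97.5%, z = 1.960.
VaR = 1.960 × 2.984% = 5.849%; on $20,000,000 that is $1,169,800.

$1,170,000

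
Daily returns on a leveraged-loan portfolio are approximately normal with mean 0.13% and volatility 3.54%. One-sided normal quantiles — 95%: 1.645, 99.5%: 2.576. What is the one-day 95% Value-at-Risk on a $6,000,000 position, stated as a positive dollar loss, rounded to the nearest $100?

$341,600

VaR = −μ + z·σ = −(0.13%) + 1.645 × 3.54% = 5.693%.
On $6,000,000: 0.05693 × $6,000,000 = $341,580.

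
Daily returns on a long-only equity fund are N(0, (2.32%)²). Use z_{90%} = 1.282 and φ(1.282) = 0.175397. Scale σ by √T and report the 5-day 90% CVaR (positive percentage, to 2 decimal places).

9.10%

σ_{5d} = 2.32% × √5 = 5.188%.
ES multiplier = φ(z)/(1−α) = 0.175397/0.1 = 1.754.
ES = 5.188% × 1.754 = 9.100%.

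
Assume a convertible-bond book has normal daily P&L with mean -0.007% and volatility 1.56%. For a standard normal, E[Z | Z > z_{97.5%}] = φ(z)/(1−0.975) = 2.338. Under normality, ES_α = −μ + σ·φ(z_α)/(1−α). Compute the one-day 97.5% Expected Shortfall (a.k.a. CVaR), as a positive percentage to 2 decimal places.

3.65%

ES = −(-0.007%) + 1.56% × 2.338 = 3.654%.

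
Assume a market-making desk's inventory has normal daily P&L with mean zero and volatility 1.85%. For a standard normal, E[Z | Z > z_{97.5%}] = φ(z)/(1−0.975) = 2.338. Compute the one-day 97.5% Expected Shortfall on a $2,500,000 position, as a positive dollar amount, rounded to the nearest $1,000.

ES = 1.85% × 2.338 = 4.325%.
On $2,500,000: 0.04325 × $2,500,000 = $108,125.

$108,000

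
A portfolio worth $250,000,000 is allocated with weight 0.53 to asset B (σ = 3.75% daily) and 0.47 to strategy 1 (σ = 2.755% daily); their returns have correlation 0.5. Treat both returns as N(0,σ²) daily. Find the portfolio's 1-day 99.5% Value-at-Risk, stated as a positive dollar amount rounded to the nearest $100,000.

σ_p² = 0.53²·3.75² + 0.47²·2.755² + 2·0.5·0.53·0.47·3.75·2.755 = 8.2003 (%²).
σ_p = √8.2003 = 2.864%.
At 99.5%, z = 2.576.
VaR = 2.576 × 2.864% = 7.378%; on $250,000,000 that is $18,445,000.

$18,400,000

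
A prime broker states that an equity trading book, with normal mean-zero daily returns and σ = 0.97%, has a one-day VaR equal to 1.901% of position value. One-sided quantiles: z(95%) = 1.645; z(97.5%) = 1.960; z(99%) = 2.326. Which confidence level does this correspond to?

97.5%

Implied z = VaR/σ = 1.901 / 0.97 = 1.960.
This matches z(97.5%) = 1.960.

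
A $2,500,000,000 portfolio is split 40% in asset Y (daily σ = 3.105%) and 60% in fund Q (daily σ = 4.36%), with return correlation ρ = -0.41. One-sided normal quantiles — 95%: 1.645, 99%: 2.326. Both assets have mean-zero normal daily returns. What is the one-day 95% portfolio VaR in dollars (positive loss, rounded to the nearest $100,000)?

$98,400,000

σ_p² = 0.4²·3.105² + 0.6²·4.36² + 2·-0.41·0.4·0.6·3.105·4.36 = 5.7218 (%²).
σ_p = √5.7218 = 2.392%.
VaR = 1.645 × 2.392% = 3.935%; on $2,500,000,000 that is $98,375,000.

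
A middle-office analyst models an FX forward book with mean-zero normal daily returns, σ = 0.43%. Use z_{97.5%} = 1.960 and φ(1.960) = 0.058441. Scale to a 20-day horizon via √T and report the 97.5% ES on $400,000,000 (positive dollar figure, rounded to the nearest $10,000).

$17,980,000

σ_{20d} = 0.43% × √20 = 1.923%.
ES multiplier = φ(z)/(1−α) = 0.058441/0.025 = 2.338.
ES = 1.923% × 2.338 = 4.496%; on $400,000,000: $17,984,000.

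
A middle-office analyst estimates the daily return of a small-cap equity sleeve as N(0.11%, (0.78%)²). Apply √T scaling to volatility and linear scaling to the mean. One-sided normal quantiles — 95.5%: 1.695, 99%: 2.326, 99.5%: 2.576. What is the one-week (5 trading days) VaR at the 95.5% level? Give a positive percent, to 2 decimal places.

2.41%

σ_{5d} = 0.78% × √5 = 1.744%; μ_{5d} = 5 × 0.11% = 0.550%.
VaR = −(0.550%) + 1.695 × 1.744% = 2.406%.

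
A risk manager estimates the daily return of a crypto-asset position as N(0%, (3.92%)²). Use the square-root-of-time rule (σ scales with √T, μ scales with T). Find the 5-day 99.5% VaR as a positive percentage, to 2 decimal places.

22.58%

At 99.5%, z = 2.576.
σ_{5d} = 3.92% × √5 = 8.765%.
VaR = 2.576 × 8.765% = 22.579%.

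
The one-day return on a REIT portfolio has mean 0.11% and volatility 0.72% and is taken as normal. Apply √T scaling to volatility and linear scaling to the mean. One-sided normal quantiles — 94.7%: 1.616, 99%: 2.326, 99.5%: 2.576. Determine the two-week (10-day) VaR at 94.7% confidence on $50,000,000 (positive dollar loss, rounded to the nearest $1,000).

σ_{10d} = 0.72% × √10 = 2.277%; μ_{10d} = 10 × 0.11% = 1.100%.
VaR = −(1.100%) + 1.616 × 2.277% = 2.580%.
On $50,000,000: 0.02580 × $50,000,000 = $1,290,000.

$1,290,000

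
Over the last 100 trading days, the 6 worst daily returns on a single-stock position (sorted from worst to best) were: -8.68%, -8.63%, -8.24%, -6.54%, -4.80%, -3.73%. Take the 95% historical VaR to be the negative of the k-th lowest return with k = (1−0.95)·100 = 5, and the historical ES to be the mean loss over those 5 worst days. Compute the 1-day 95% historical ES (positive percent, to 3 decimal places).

The 5 worst returns sum to -36.89%.
ES = −(-36.89%) / 5 = 7.378%.

7.378%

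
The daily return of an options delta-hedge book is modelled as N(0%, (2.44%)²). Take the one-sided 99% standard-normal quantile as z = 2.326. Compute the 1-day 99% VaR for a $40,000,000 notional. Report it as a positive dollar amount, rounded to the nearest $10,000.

VaR = z·σ = 2.326 × 2.44% = 5.675%.
On $40,000,000: 0.05675 × $40,000,000 = $2,270,000.

$2,270,000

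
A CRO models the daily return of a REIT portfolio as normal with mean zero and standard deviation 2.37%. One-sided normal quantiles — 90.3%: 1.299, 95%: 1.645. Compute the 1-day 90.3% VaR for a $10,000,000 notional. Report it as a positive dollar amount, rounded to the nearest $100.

$307,900

VaR = z·σ = 1.299 × 2.37% = 3.079%.
On $10,000,000: 0.03079 × $10,000,000 = $307,900.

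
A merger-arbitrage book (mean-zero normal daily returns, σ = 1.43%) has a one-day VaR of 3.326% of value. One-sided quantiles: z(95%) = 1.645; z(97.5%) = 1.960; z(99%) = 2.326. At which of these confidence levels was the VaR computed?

Implied z = VaR/σ = 3.326 / 1.43 = 2.326.
This matches z(99%) = 2.326.

99%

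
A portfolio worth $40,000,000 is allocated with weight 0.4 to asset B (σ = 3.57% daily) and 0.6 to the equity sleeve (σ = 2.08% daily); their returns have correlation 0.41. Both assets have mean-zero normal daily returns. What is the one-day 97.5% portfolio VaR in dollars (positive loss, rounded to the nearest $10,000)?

σ_p² = 0.4²·3.57² + 0.6²·2.08² + 2·0.41·0.4·0.6·3.57·2.08 = 5.0580 (%²).
σ_p = √5.0580 = 2.249%.
At 97.5%, z = 1.960.
VaR = 1.960 × 2.249% = 4.408%; on $40,000,000 that is $1,763,200.

$1,760,000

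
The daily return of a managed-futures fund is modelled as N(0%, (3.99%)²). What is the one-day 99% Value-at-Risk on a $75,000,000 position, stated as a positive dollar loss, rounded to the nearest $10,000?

At 99% one-sided, z = 2.326.
VaR = z·σ = 2.326 × 3.99% = 9.281%.
On $75,000,000: 0.09281 × $75,000,000 = $6,960,750.

$6,960,000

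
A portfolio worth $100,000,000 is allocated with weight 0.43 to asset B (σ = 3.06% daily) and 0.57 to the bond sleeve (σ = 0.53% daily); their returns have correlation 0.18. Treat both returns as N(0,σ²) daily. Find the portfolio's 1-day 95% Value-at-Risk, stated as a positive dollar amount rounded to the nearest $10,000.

$2,310,000

σ_p² = 0.43²·3.06² + 0.57²·0.53² + 2·0.18·0.43·0.57·3.06·0.53 = 1.9657 (%²).
σ_p = √1.9657 = 1.402%.
At 95%, z = 1.645.
VaR = 1.645 × 1.402% = 2.306%; on $100,000,000 that is $2,306,000.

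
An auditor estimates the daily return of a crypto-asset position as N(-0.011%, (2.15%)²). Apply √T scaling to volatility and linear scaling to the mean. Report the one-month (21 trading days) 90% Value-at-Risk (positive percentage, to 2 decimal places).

12.86%

At 90%, z = 1.282.
σ_{21d} = 2.15% × √21 = 9.853%; μ_{21d} = 21 × -0.011% = -0.231%.
VaR = −(-0.231%) + 1.282 × 9.853% = 12.863%.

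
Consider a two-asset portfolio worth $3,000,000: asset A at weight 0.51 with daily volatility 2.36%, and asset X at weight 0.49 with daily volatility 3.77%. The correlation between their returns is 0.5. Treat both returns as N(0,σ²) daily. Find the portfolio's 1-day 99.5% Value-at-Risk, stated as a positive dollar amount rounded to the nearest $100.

$205,700

σ_p² = 0.51²·2.36² + 0.49²·3.77² + 2·0.5·0.51·0.49·2.36·3.77 = 7.0846 (%²).
σ_p = √7.0846 = 2.662%.
At 99.5%, z = 2.576.
VaR = 2.576 × 2.662% = 6.857%; on $3,000,000 that is $205,710.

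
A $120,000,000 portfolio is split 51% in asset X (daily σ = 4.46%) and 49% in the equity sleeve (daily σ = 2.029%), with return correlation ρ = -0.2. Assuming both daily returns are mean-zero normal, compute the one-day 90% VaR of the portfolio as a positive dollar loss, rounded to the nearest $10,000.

σ_p² = 0.51²·4.46² + 0.49²·2.029² + 2·-0.2·0.51·0.49·4.46·2.029 = 5.2577 (%²).
σ_p = √5.2577 = 2.293%.
At 90%, z = 1.282.
VaR = 1.282 × 2.293% = 2.940%; on $120,000,000 that is $3,528,000.

$3,530,000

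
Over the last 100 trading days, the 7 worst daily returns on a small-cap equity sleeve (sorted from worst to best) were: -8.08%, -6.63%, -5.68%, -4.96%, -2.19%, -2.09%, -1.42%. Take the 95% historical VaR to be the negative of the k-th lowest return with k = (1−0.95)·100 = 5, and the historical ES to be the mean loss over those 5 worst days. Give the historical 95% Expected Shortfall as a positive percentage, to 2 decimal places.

The 5 worst returns sum to -27.54%.
ES = −(-27.54%) / 5 = 5.508% ≈ 5.51%.

5.51%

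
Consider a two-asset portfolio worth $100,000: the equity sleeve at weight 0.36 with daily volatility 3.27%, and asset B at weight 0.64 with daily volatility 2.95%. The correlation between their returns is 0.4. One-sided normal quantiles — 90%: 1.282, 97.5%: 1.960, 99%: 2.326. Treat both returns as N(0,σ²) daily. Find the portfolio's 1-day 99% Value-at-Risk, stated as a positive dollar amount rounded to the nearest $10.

$6,030

σ_p² = 0.36²·3.27² + 0.64²·2.95² + 2·0.4·0.36·0.64·3.27·2.95 = 6.7284 (%²).
σ_p = √6.7284 = 2.594%.
VaR = 2.326 × 2.594% = 6.034%; on $100,000 that is $6,034.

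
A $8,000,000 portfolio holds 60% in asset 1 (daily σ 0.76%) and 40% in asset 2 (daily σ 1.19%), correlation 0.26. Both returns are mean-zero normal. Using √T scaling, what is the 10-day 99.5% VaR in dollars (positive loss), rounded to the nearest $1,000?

$482,000

σ_p = √(0.6²·0.76² + 0.4²·1.19² + 2·0.26·0.6·0.4·0.76·1.19) = 0.740%.
σ_{10d} = 0.740% × √10 = 2.340%.
z(99.5%) = 2.576.
VaR = 2.576 × 2.340% = 6.028%; on $8,000,000 that is $482,240.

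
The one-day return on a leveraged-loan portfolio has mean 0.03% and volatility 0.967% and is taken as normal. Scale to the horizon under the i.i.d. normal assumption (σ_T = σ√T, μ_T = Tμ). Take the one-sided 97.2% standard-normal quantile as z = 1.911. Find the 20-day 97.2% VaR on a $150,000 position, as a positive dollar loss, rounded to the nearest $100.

$11,500

σ_{20d} = 0.967% × √20 = 4.325%; μ_{20d} = 20 × 0.03% = 0.600%.
VaR = −(0.600%) + 1.911 × 4.325% = 7.665%.
On $150,000: 0.07665 × $150,000 = $11,498.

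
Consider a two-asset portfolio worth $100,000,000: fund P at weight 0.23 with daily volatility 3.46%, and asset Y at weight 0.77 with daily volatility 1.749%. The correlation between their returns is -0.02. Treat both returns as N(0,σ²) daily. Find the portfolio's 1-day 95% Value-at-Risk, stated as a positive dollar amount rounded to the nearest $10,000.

$2,550,000

σ_p² = 0.23²·3.46² + 0.77²·1.749² + 2·-0.02·0.23·0.77·3.46·1.749 = 2.4041 (%²).
σ_p = √2.4041 = 1.551%.
At 95%, z = 1.645.
VaR = 1.645 × 1.551% = 2.551%; on $100,000,000 that is $2,551,000.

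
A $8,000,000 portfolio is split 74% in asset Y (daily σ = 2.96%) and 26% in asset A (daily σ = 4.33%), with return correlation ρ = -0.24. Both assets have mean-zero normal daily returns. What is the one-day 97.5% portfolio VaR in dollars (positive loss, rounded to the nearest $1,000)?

σ_p² = 0.74²·2.96² + 0.26²·4.33² + 2·-0.24·0.74·0.26·2.96·4.33 = 4.8816 (%²).
σ_p = √4.8816 = 2.209%.
At 97.5%, z = 1.960.
VaR = 1.960 × 2.209% = 4.330%; on $8,000,000 that is $346,400.

$346,000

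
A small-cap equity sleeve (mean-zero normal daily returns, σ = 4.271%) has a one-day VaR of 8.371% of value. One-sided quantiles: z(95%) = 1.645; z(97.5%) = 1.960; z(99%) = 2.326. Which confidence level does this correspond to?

Implied z = VaR/σ = 8.371 / 4.271 = 1.960.
This matches z(97.5%) = 1.960.

97.5%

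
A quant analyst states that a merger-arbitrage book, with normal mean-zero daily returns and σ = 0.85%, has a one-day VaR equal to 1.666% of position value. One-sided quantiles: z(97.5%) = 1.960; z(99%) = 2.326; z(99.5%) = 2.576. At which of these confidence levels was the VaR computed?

97.5%

Implied z = VaR/σ = 1.666 / 0.85 = 1.960.
This matches z(97.5%) = 1.960.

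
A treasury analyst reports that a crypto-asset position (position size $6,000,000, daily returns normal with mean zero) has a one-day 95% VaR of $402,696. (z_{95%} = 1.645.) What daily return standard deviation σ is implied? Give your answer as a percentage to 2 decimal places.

VaR as a fraction: $402,696 / $6,000,000 = 6.712%.
σ = VaR / z = 6.712% / 1.645 = 4.080%.

4.08%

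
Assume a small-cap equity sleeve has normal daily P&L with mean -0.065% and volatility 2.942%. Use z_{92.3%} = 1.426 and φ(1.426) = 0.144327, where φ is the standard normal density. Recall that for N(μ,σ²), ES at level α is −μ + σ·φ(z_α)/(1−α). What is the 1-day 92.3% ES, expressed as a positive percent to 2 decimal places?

Tail multiplier: φ(z)/(1−α) = 0.144327 / 0.077 = 1.874.
ES = −(-0.065%) + 2.942% × 1.874 = 5.578%.

5.58%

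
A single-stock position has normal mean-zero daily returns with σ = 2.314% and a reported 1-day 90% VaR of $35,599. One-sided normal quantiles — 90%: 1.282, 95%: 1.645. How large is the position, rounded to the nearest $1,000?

VaR as a fraction of value: z·σ = 1.282 × 2.314% = 2.96655%.
Position = $35,599 / 0.0296655 = $1,200,014.

$1,200,000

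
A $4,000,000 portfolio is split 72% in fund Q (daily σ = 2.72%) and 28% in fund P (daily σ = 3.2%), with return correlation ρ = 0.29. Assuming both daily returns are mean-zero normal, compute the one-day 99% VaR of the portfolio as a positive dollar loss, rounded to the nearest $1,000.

σ_p² = 0.72²·2.72² + 0.28²·3.2² + 2·0.29·0.72·0.28·2.72·3.2 = 5.6559 (%²).
σ_p = √5.6559 = 2.378%.
At 99%, z = 2.326.
VaR = 2.326 × 2.378% = 5.531%; on $4,000,000 that is $221,240.

$221,000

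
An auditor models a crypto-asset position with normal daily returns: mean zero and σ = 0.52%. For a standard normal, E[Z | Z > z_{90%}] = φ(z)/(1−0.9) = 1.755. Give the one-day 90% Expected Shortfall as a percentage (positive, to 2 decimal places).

ES = 0.52% × 1.755 = 0.913%.

0.91%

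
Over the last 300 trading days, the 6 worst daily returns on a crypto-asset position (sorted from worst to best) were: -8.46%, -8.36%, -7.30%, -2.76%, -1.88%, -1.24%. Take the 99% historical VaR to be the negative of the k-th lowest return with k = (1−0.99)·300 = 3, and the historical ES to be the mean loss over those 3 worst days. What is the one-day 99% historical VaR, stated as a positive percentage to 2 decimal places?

k = 3; the 3rd lowest return is -7.30%, so VaR = 7.30%.

7.30%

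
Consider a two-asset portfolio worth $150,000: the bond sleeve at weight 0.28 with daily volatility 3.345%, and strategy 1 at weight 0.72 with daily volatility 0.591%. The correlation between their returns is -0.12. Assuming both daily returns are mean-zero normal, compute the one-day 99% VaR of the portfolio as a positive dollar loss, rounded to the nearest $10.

$3,420

σ_p² = 0.28²·3.345² + 0.72²·0.591² + 2·-0.12·0.28·0.72·3.345·0.591 = 0.9626 (%²).
σ_p = √0.9626 = 0.981%.
At 99%, z = 2.326.
VaR = 2.326 × 0.981% = 2.282%; on $150,000 that is $3,423.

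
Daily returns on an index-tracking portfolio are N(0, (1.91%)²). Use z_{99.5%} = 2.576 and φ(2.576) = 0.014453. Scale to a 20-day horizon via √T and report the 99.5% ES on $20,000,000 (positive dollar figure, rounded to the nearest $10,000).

$4,940,000

σ_{20d} = 1.91% × √20 = 8.542%.
ES multiplier = φ(z)/(1−α) = 0.014453/0.005 = 2.891.
ES = 8.542% × 2.891 = 24.695%; on $20,000,000: $4,939,000.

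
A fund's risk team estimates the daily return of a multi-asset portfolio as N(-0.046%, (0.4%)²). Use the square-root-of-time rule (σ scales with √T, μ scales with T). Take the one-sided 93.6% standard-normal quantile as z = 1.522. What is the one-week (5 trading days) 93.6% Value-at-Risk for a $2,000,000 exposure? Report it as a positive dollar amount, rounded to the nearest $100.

σ_{5d} = 0.4% × √5 = 0.894%; μ_{5d} = 5 × -0.046% = -0.230%.
VaR = −(-0.230%) + 1.522 × 0.894% = 1.591%.
On $2,000,000: 0.01591 × $2,000,000 = $31,820.

$31,800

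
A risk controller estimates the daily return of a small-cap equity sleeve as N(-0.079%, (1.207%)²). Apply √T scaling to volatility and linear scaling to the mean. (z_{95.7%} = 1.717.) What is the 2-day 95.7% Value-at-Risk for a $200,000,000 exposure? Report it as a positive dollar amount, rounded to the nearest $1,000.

$6,178,000

σ_{2d} = 1.207% × √2 = 1.707%; μ_{2d} = 2 × -0.079% = -0.158%.
VaR = −(-0.158%) + 1.717 × 1.707% = 3.089%.
On $200,000,000: 0.03089 × $200,000,000 = $6,178,000.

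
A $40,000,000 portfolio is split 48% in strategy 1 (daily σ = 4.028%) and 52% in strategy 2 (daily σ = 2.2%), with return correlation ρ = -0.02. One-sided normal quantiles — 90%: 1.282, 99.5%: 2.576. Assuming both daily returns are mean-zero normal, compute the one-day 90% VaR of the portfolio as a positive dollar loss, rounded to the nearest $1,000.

σ_p² = 0.48²·4.028² + 0.52²·2.2² + 2·-0.02·0.48·0.52·4.028·2.2 = 4.9585 (%²).
σ_p = √4.9585 = 2.227%.
VaR = 1.282 × 2.227% = 2.855%; on $40,000,000 that is $1,142,000.

$1,142,000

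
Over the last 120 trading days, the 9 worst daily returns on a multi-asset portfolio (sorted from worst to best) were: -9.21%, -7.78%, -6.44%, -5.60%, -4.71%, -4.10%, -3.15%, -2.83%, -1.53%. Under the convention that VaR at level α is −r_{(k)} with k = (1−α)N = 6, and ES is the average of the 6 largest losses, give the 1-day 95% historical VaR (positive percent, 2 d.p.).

k = 6; the 6th lowest return is -4.10%, so VaR = 4.10%.

4.10%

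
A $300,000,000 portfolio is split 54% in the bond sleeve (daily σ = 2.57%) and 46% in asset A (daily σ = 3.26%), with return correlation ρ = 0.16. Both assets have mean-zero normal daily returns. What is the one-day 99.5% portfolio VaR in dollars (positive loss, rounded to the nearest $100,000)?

$17,000,000

σ_p² = 0.54²·2.57² + 0.46²·3.26² + 2·0.16·0.54·0.46·2.57·3.26 = 4.8408 (%²).
σ_p = √4.8408 = 2.200%.
At 99.5%, z = 2.576.
VaR = 2.576 × 2.200% = 5.667%; on $300,000,000 that is $17,001,000.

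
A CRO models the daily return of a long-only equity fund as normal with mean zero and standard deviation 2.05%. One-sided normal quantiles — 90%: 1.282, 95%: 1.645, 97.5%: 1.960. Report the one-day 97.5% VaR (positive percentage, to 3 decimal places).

VaR = z·σ = 1.960 × 2.05% = 4.018%.

4.018%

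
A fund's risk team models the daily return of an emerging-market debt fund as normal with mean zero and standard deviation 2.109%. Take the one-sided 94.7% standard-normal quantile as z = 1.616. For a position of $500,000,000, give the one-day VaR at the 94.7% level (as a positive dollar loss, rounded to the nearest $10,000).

VaR = z·σ = 1.616 × 2.109% = 3.408%.
On $500,000,000: 0.03408 × $500,000,000 = $17,040,000.

$17,040,000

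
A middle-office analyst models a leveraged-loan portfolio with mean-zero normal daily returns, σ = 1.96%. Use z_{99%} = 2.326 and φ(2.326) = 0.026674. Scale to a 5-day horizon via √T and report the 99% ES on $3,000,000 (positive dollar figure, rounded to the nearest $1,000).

σ_{5d} = 1.96% × √5 = 4.383%.
ES multiplier = φ(z)/(1−α) = 0.026674/0.01 = 2.667.
ES = 4.383% × 2.667 = 11.689%; on $3,000,000: $350,670.

$351,000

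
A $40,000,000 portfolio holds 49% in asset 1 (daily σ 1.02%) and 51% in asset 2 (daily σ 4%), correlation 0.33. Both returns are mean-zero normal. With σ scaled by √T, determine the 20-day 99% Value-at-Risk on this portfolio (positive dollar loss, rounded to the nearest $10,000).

$9,380,000

σ_p = √(0.49²·1.02² + 0.51²·4² + 2·0.33·0.49·0.51·1.02·4) = 2.255%.
σ_{20d} = 2.255% × √20 = 10.085%.
z(99%) = 2.326.
VaR = 2.326 × 10.085% = 23.458%; on $40,000,000 that is $9,383,200.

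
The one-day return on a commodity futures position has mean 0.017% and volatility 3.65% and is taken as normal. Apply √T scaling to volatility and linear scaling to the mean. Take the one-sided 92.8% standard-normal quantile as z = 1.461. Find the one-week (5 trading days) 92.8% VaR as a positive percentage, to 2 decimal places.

σ_{5d} = 3.65% × √5 = 8.162%; μ_{5d} = 5 × 0.017% = 0.085%.
VaR = −(0.085%) + 1.461 × 8.162% = 11.840%.

11.84%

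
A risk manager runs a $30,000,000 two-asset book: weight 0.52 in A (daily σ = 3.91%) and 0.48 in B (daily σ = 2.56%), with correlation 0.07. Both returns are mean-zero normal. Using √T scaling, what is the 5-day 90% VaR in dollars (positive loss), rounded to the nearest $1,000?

σ_p = √(0.52²·3.91² + 0.48²·2.56² + 2·0.07·0.52·0.48·3.91·2.56) = 2.448%.
σ_{5d} = 2.448% × √5 = 5.474%.
z(90%) = 1.282.
VaR = 1.282 × 5.474% = 7.018%; on $30,000,000 that is $2,105,400.

$2,105,000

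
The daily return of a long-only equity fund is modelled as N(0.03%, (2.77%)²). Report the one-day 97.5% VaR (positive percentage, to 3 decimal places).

5.399%

At 97.5% one-sided, z = 1.960.
VaR = −μ + z·σ = −(0.03%) + 1.960 × 2.77% = 5.399%.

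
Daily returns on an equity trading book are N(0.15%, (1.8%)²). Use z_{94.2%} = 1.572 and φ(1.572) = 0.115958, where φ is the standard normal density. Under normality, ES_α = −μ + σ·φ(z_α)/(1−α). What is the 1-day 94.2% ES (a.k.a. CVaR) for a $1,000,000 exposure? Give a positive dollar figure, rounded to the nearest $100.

$34,500

Tail multiplier: φ(z)/(1−α) = 0.115958 / 0.058 = 1.999.
ES = −(0.15%) + 1.8% × 1.999 = 3.448%.
On $1,000,000: 0.03448 × $1,000,000 = $34,480.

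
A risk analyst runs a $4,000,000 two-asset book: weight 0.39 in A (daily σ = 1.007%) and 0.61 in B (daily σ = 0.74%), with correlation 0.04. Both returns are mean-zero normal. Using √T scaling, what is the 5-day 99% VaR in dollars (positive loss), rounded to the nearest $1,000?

σ_p = √(0.39²·1.007² + 0.61²·0.74² + 2·0.04·0.39·0.61·1.007·0.74) = 0.610%.
σ_{5d} = 0.610% × √5 = 1.364%.
z(99%) = 2.326.
VaR = 2.326 × 1.364% = 3.173%; on $4,000,000 that is $126,920.

$127,000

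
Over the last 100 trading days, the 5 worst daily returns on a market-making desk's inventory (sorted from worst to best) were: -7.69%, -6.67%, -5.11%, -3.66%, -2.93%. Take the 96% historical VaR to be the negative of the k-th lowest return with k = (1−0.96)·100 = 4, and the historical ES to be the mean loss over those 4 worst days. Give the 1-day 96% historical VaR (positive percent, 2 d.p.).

k = 4; the 4th lowest return is -3.66%, so VaR = 3.66%.

3.66%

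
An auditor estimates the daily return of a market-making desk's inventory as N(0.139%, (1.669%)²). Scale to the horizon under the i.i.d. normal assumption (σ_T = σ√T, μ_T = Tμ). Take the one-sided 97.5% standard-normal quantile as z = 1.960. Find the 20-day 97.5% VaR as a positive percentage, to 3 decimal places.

σ_{20d} = 1.669% × √20 = 7.464%; μ_{20d} = 20 × 0.139% = 2.780%.
VaR = −(2.780%) + 1.960 × 7.464% = 11.849%.

11.849%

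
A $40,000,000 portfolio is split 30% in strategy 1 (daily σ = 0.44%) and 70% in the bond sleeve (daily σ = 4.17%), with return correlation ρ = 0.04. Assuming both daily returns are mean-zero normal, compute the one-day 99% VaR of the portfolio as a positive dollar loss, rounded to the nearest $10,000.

$2,720,000

σ_p² = 0.3²·0.44² + 0.7²·4.17² + 2·0.04·0.3·0.7·0.44·4.17 = 8.5688 (%²).
σ_p = √8.5688 = 2.927%.
At 99%, z = 2.326.
VaR = 2.326 × 2.927% = 6.808%; on $40,000,000 that is $2,723,200.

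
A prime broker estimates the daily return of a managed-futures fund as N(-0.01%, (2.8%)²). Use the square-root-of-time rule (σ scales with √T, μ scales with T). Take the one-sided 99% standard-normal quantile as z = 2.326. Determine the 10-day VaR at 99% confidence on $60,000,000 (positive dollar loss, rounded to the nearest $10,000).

$12,420,000

σ_{10d} = 2.8% × √10 = 8.854%; μ_{10d} = 10 × -0.01% = -0.100%.
VaR = −(-0.100%) + 2.326 × 8.854% = 20.694%.
On $60,000,000: 0.20694 × $60,000,000 = $12,416,400.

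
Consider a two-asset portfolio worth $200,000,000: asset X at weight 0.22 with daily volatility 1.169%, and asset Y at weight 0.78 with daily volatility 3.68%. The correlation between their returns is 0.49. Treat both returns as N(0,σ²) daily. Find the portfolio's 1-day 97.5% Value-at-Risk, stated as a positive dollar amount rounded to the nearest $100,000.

σ_p² = 0.22²·1.169² + 0.78²·3.68² + 2·0.49·0.22·0.78·1.169·3.68 = 9.0288 (%²).
σ_p = √9.0288 = 3.005%.
At 97.5%, z = 1.960.
VaR = 1.960 × 3.005% = 5.890%; on $200,000,000 that is $11,780,000.

$11,800,000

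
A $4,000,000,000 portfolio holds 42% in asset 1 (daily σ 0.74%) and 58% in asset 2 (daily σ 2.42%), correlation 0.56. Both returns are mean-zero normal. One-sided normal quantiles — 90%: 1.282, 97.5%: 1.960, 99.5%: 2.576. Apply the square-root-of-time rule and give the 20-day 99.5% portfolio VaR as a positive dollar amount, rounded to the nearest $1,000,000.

$737,000,000

σ_p = √(0.42²·0.74² + 0.58²·2.42² + 2·0.56·0.42·0.58·0.74·2.42) = 1.599%.
σ_{20d} = 1.599% × √20 = 7.151%.
VaR = 2.576 × 7.151% = 18.421%; on $4,000,000,000 that is $736,840,000.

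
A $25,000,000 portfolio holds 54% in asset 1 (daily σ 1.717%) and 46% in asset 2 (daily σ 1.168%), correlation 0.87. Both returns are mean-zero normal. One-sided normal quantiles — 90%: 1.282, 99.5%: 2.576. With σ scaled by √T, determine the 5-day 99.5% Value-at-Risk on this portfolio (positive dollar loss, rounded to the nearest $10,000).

σ_p = √(0.54²·1.717² + 0.46²·1.168² + 2·0.87·0.54·0.46·1.717·1.168) = 1.420%.
σ_{5d} = 1.420% × √5 = 3.175%.
VaR = 2.576 × 3.175% = 8.179%; on $25,000,000 that is $2,044,750.

$2,040,000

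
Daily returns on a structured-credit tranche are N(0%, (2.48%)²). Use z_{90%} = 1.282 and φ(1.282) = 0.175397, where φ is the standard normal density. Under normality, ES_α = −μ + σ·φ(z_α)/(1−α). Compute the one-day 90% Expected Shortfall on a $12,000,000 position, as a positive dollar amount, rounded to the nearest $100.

$522,000

Tail multiplier: φ(z)/(1−α) = 0.175397 / 0.1 = 1.754.
ES = 2.48% × 1.754 = 4.350%.
On $12,000,000: 0.04350 × $12,000,000 = $522,000.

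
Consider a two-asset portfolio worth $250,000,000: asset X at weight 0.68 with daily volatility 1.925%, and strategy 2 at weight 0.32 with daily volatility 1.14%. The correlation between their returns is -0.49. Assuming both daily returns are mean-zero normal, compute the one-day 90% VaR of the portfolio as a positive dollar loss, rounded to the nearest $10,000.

$3,760,000

σ_p² = 0.68²·1.925² + 0.32²·1.14² + 2·-0.49·0.68·0.32·1.925·1.14 = 1.3786 (%²).
σ_p = √1.3786 = 1.174%.
At 90%, z = 1.282.
VaR = 1.282 × 1.174% = 1.505%; on $250,000,000 that is $3,762,500.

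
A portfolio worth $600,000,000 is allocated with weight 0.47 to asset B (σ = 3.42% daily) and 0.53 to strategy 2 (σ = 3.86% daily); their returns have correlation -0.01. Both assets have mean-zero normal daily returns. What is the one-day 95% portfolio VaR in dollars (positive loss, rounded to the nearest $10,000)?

$25,550,000

σ_p² = 0.47²·3.42² + 0.53²·3.86² + 2·-0.01·0.47·0.53·3.42·3.86 = 6.7033 (%²).
σ_p = √6.7033 = 2.589%.
At 95%, z = 1.645.
VaR = 1.645 × 2.589% = 4.259%; on $600,000,000 that is $25,554,000.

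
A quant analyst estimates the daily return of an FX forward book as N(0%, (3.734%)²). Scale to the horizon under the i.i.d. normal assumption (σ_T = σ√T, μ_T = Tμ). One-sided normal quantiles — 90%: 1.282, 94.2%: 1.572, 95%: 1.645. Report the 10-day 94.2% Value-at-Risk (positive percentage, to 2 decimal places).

σ_{10d} = 3.734% × √10 = 11.808%.
VaR = 1.572 × 11.808% = 18.562%.

18.56%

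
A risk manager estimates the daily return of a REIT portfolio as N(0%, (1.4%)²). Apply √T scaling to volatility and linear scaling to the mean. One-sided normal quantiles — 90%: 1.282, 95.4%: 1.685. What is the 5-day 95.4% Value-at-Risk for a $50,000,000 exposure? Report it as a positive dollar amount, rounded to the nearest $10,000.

σ_{5d} = 1.4% × √5 = 3.130%.
VaR = 1.685 × 3.130% = 5.274%.
On $50,000,000: 0.05274 × $50,000,000 = $2,637,000.

$2,640,000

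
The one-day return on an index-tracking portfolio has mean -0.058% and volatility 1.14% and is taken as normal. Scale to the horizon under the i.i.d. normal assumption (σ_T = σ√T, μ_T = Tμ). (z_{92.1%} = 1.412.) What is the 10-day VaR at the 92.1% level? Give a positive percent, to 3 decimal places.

σ_{10d} = 1.14% × √10 = 3.605%; μ_{10d} = 10 × -0.058% = -0.580%.
VaR = −(-0.580%) + 1.412 × 3.605% = 5.670%.

5.670%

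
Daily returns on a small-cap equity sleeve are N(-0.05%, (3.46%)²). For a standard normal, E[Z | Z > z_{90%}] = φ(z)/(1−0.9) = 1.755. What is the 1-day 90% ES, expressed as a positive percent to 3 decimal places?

6.122%

ES = −(-0.05%) + 3.46% × 1.755 = 6.122%.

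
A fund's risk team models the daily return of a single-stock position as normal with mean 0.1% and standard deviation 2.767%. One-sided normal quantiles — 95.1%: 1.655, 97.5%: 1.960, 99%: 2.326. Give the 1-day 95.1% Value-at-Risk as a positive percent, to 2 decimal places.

VaR = −μ + z·σ = −(0.1%) + 1.655 × 2.767% = 4.479%.

4.48%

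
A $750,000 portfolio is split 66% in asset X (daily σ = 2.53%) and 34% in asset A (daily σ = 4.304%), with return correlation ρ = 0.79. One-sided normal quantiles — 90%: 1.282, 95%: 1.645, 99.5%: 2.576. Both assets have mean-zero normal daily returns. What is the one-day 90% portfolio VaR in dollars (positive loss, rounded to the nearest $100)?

$28,500

σ_p² = 0.66²·2.53² + 0.34²·4.304² + 2·0.79·0.66·0.34·2.53·4.304 = 8.7904 (%²).
σ_p = √8.7904 = 2.965%.
VaR = 1.282 × 2.965% = 3.801%; on $750,000 that is $28,508.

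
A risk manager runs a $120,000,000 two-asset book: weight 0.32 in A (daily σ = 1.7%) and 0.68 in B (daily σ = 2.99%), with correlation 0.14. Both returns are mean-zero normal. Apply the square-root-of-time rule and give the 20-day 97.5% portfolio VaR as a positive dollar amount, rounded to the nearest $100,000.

$22,900,000

σ_p = √(0.32²·1.7² + 0.68²·2.99² + 2·0.14·0.32·0.68·1.7·2.99) = 2.177%.
σ_{20d} = 2.177% × √20 = 9.736%.
z(97.5%) = 1.960.
VaR = 1.960 × 9.736% = 19.083%; on $120,000,000 that is $22,899,600.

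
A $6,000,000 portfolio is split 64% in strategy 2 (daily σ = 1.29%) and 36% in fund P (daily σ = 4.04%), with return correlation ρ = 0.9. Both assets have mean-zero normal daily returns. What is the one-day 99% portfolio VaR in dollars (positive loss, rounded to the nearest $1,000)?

σ_p² = 0.64²·1.29² + 0.36²·4.04² + 2·0.9·0.64·0.36·1.29·4.04 = 4.9582 (%²).
σ_p = √4.9582 = 2.227%.
At 99%, z = 2.326.
VaR = 2.326 × 2.227% = 5.180%; on $6,000,000 that is $310,800.

$311,000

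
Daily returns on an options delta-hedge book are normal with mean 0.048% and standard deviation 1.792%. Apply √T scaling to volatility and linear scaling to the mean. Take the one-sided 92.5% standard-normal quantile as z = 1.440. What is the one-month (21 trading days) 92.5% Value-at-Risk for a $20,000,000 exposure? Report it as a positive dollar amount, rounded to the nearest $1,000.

$2,163,000

σ_{21d} = 1.792% × √21 = 8.212%; μ_{21d} = 21 × 0.048% = 1.008%.
VaR = −(1.008%) + 1.440 × 8.212% = 10.817%.
On $20,000,000: 0.10817 × $20,000,000 = $2,163,400.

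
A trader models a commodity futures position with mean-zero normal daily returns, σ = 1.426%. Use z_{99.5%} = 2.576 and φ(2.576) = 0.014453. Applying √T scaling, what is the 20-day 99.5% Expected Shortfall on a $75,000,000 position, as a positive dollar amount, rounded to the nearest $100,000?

$13,800,000

σ_{20d} = 1.426% × √20 = 6.377%.
ES multiplier = φ(z)/(1−α) = 0.014453/0.005 = 2.891.
ES = 6.377% × 2.891 = 18.436%; on $75,000,000: $13,827,000.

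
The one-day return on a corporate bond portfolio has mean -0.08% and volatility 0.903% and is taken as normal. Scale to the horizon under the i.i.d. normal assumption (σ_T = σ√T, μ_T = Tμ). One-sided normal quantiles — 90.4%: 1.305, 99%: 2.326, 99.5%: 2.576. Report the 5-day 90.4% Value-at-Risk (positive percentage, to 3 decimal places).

σ_{5d} = 0.903% × √5 = 2.019%; μ_{5d} = 5 × -0.08% = -0.400%.
VaR = −(-0.400%) + 1.305 × 2.019% = 3.035%.

3.035%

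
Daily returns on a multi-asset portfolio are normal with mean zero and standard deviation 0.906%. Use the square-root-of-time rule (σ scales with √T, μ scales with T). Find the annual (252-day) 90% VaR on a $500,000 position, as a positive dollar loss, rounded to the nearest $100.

$92,200

At 90%, z = 1.282.
σ_{252d} = 0.906% × √252 = 14.382%.
VaR = 1.282 × 14.382% = 18.438%.
On $500,000: 0.18438 × $500,000 = $92,190.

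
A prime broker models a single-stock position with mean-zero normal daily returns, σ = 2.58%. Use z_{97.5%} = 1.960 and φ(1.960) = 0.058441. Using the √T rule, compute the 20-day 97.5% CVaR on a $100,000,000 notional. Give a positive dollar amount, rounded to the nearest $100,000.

σ_{20d} = 2.58% × √20 = 11.538%.
ES multiplier = φ(z)/(1−α) = 0.058441/0.025 = 2.338.
ES = 11.538% × 2.338 = 26.976%; on $100,000,000: $26,976,000.

$27,000,000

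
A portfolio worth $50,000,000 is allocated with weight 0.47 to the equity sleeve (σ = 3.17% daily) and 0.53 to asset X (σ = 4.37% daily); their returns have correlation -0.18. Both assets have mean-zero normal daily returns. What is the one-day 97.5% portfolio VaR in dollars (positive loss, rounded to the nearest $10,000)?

σ_p² = 0.47²·3.17² + 0.53²·4.37² + 2·-0.18·0.47·0.53·3.17·4.37 = 6.3418 (%²).
σ_p = √6.3418 = 2.518%.
At 97.5%, z = 1.960.
VaR = 1.960 × 2.518% = 4.935%; on $50,000,000 that is $2,467,500.

$2,470,000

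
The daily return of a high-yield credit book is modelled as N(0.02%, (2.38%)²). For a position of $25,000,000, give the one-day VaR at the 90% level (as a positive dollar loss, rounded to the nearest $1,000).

At 90% one-sided, z = 1.282.
VaR = −μ + z·σ = −(0.02%) + 1.282 × 2.38% = 3.031%.
On $25,000,000: 0.03031 × $25,000,000 = $757,750.

$758,000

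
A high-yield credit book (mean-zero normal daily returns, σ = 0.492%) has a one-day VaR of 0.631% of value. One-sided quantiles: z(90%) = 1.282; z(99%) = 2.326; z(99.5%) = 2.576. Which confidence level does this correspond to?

90%

Implied z = VaR/σ = 0.631 / 0.492 = 1.283.
This matches z(90%) = 1.282.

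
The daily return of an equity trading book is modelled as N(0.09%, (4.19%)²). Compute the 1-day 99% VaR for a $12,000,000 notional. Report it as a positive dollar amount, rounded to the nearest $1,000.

$1,159,000

At 99% one-sided, z = 2.326.
VaR = −μ + z·σ = −(0.09%) + 2.326 × 4.19% = 9.656%.
On $12,000,000: 0.09656 × $12,000,000 = $1,158,720.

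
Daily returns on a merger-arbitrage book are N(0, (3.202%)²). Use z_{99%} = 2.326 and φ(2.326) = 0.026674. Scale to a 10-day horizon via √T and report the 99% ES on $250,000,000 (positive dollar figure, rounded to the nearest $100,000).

$67,500,000

σ_{10d} = 3.202% × √10 = 10.126%.
ES multiplier = φ(z)/(1−α) = 0.026674/0.01 = 2.667.
ES = 10.126% × 2.667 = 27.006%; on $250,000,000: $67,515,000.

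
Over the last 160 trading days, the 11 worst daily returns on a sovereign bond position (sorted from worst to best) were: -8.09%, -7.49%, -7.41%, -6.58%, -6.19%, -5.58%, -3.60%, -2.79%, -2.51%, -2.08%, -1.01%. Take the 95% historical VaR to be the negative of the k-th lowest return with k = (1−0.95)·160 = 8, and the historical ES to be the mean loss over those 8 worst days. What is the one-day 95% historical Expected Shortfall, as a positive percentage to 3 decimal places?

The 8 worst returns sum to -47.73%.
ES = −(-47.73%) / 8 = 5.96625% ≈ 5.966%.

5.966%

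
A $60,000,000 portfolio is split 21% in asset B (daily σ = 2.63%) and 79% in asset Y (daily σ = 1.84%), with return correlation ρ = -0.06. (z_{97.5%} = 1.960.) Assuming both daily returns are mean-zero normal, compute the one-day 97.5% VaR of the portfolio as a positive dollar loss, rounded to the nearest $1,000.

σ_p² = 0.21²·2.63² + 0.79²·1.84² + 2·-0.06·0.21·0.79·2.63·1.84 = 2.3216 (%²).
σ_p = √2.3216 = 1.524%.
VaR = 1.960 × 1.524% = 2.987%; on $60,000,000 that is $1,792,200.

$1,792,000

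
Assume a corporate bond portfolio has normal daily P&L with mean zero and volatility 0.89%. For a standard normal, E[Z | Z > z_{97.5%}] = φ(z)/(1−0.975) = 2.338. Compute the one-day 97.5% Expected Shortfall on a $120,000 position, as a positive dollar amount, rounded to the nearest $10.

$2,500

ES = 0.89% × 2.338 = 2.081%.
On $120,000: 0.02081 × $120,000 = $2,497.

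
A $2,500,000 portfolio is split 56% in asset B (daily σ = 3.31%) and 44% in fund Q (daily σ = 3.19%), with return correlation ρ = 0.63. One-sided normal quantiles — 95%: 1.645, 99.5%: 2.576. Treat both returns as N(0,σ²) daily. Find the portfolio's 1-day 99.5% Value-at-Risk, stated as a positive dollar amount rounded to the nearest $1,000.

σ_p² = 0.56²·3.31² + 0.44²·3.19² + 2·0.63·0.56·0.44·3.31·3.19 = 8.6841 (%²).
σ_p = √8.6841 = 2.947%.
VaR = 2.576 × 2.947% = 7.591%; on $2,500,000 that is $189,775.

$190,000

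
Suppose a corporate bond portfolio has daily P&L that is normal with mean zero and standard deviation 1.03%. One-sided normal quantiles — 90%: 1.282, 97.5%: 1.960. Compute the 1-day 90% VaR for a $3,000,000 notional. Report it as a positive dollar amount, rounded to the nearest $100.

VaR = z·σ = 1.282 × 1.03% = 1.320%.
On $3,000,000: 0.01320 × $3,000,000 = $39,600.

$39,600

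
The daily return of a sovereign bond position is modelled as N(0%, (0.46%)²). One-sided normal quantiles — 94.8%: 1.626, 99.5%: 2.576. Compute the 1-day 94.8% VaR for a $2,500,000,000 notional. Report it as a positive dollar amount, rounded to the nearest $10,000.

$18,700,000

VaR = z·σ = 1.626 × 0.46% = 0.748%.
On $2,500,000,000: 0.00748 × $2,500,000,000 = $18,700,000.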